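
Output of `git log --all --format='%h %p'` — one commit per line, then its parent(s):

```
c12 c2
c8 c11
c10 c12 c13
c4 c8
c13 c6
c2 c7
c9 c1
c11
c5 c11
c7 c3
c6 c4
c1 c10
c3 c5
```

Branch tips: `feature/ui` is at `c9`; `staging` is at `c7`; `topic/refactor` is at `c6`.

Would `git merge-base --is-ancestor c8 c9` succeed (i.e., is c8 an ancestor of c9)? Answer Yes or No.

Ancestors of c9 (commits reachable by following parents): {c1, c10, c11, c12, c13, c2, c3, c4, c5, c6, c7, c8, c9}.
c8 is in that set, so it is an ancestor of c9.

Yes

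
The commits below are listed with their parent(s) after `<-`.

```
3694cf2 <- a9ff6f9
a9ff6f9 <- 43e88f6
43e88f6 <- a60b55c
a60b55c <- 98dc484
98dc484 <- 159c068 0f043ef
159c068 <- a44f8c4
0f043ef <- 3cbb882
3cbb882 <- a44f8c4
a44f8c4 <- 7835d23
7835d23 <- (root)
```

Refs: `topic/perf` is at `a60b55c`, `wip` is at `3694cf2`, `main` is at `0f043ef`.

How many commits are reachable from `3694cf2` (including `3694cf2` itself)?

10

Walking parent pointers from 3694cf2: reachable set = {0f043ef, 159c068, 3694cf2, 3cbb882, 43e88f6, 7835d23, 98dc484, a44f8c4, a60b55c, a9ff6f9}.
That is 10 commits.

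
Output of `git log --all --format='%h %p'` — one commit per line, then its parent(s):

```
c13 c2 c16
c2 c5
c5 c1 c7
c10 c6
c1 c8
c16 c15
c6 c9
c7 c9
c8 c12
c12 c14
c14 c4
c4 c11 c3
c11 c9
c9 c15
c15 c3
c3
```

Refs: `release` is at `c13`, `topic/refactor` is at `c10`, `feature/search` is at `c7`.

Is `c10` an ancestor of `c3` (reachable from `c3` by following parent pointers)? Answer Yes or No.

Ancestors of c3: {c3}.
c10 is not in that set, so it is not an ancestor of c3.

No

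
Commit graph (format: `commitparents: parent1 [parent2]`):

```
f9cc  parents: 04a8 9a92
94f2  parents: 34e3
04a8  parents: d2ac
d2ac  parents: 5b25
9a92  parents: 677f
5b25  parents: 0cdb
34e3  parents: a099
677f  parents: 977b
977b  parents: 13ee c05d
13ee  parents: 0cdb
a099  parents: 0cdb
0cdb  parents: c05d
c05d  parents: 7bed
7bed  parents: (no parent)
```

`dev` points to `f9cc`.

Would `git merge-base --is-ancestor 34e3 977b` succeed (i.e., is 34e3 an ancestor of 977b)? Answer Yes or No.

No

Ancestors of 977b: {0cdb, 13ee, 7bed, 977b, c05d}.
34e3 is not in that set, so it is not an ancestor of 977b.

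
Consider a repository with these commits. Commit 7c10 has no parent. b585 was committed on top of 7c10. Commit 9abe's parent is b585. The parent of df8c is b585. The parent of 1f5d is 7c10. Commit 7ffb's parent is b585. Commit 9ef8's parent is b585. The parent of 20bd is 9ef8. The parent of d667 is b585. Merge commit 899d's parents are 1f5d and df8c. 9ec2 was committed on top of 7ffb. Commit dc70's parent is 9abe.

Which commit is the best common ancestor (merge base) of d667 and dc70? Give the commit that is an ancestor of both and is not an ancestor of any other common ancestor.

Ancestors of d667: {7c10, b585, d667}.
Ancestors of dc70: {7c10, 9abe, b585, dc70}.
Common ancestors: {7c10, b585}.
Among these, b585 is not an ancestor of any other common ancestor — it is the merge base.

b585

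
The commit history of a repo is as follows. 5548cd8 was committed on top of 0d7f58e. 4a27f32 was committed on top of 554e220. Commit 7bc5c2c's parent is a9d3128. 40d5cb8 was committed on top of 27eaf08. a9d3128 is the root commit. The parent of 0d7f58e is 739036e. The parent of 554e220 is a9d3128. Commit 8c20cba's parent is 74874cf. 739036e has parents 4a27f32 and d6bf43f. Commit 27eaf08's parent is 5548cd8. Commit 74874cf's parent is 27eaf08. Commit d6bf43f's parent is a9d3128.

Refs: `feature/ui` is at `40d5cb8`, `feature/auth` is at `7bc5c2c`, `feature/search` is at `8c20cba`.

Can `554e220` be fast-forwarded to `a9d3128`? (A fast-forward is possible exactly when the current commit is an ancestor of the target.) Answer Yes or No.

A fast-forward from 554e220 to a9d3128 is possible iff 554e220 is an ancestor of a9d3128.
Ancestors of a9d3128: {a9d3128}.
554e220 is not among them, so fast-forward is not possible.

No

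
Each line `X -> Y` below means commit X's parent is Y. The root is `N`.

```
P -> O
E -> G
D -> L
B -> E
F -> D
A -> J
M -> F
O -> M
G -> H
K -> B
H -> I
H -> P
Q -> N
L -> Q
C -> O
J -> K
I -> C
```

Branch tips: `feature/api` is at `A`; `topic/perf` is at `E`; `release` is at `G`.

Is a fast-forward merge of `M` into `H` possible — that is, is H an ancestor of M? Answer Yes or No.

A fast-forward from H to M is possible iff H is an ancestor of M.
Ancestors of M: {D, F, L, M, N, Q}.
H is not among them, so fast-forward is not possible.

No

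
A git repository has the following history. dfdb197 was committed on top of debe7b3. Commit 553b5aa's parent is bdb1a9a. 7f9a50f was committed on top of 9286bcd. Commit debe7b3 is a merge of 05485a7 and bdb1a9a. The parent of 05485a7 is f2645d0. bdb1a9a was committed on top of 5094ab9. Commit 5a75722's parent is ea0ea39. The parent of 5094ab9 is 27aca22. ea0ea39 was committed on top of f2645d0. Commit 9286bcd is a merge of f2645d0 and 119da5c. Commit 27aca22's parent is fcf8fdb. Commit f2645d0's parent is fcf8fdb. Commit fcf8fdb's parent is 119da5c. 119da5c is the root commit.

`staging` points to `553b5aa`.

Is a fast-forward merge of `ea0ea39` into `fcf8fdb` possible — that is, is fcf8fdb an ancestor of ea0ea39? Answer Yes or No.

Yes

A fast-forward from fcf8fdb to ea0ea39 is possible iff fcf8fdb is an ancestor of ea0ea39.
Ancestors of ea0ea39: {119da5c, ea0ea39, f2645d0, fcf8fdb}.
fcf8fdb is among them, so fast-forward is possible.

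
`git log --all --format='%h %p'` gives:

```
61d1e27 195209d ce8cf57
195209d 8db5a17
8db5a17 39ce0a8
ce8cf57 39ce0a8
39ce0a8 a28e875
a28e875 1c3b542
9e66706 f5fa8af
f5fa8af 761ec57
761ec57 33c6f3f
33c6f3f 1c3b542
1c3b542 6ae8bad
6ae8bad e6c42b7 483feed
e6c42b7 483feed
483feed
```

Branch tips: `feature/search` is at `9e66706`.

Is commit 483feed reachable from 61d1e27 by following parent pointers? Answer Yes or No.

Yes

Ancestors of 61d1e27 (commits reachable by following parents): {195209d, 1c3b542, 39ce0a8, 483feed, 61d1e27, 6ae8bad, 8db5a17, a28e875, ce8cf57, e6c42b7}.
483feed is in that set, so it is an ancestor of 61d1e27.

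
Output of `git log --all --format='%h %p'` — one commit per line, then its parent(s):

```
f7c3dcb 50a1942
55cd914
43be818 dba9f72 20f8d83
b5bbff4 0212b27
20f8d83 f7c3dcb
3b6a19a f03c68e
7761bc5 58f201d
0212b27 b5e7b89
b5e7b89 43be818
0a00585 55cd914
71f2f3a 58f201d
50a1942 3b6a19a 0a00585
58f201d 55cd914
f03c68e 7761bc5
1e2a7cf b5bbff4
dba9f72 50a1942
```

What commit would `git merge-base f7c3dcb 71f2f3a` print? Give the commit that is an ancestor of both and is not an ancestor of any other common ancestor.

Ancestors of f7c3dcb: {0a00585, 3b6a19a, 50a1942, 55cd914, 58f201d, 7761bc5, f03c68e, f7c3dcb}.
Ancestors of 71f2f3a: {55cd914, 58f201d, 71f2f3a}.
Common ancestors: {55cd914, 58f201d}.
Among these, 58f201d is not an ancestor of any other common ancestor — it is the merge base.

58f201d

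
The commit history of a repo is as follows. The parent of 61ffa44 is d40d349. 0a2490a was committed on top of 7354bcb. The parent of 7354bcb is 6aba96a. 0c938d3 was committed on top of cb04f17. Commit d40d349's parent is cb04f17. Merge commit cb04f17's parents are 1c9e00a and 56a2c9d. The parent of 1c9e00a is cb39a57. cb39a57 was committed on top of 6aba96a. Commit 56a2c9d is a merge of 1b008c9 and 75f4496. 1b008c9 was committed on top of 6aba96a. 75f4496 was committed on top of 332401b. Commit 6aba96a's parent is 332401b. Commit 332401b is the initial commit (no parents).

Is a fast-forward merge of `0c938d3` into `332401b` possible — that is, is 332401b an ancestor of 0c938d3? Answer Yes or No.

A fast-forward from 332401b to 0c938d3 is possible iff 332401b is an ancestor of 0c938d3.
Ancestors of 0c938d3: {0c938d3, 1b008c9, 1c9e00a, 332401b, 56a2c9d, 6aba96a, 75f4496, cb04f17, cb39a57}.
332401b is among them, so fast-forward is possible.

Yes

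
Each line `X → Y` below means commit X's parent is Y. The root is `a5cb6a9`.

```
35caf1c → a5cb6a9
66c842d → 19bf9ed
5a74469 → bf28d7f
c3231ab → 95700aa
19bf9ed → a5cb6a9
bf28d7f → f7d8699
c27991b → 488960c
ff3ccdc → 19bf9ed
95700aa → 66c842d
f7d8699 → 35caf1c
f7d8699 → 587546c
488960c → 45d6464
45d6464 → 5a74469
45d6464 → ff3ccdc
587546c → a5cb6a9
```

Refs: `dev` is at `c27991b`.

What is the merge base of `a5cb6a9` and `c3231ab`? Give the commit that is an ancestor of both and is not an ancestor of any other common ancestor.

Ancestors of a5cb6a9: {a5cb6a9}.
Ancestors of c3231ab: {19bf9ed, 66c842d, 95700aa, a5cb6a9, c3231ab}.
Common ancestors: {a5cb6a9}.
The only common ancestor is a5cb6a9, so it is the merge base.

a5cb6a9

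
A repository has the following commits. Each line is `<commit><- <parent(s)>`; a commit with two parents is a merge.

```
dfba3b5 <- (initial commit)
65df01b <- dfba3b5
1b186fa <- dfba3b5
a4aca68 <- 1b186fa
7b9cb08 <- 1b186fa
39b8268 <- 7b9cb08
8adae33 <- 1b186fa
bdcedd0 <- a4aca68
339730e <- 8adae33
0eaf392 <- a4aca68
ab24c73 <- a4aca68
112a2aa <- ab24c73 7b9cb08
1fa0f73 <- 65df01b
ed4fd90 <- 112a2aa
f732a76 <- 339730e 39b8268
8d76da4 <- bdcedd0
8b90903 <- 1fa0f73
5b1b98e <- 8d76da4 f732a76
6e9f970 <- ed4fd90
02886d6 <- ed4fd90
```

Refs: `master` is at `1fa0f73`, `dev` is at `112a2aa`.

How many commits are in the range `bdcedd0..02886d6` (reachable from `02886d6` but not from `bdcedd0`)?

5

Reachable from 02886d6: {02886d6, 112a2aa, 1b186fa, 7b9cb08, a4aca68, ab24c73, dfba3b5, ed4fd90}.
Reachable from bdcedd0: {1b186fa, a4aca68, bdcedd0, dfba3b5}.
In 02886d6's history but not bdcedd0's: {02886d6, 112a2aa, 7b9cb08, ab24c73, ed4fd90} — 5 commits.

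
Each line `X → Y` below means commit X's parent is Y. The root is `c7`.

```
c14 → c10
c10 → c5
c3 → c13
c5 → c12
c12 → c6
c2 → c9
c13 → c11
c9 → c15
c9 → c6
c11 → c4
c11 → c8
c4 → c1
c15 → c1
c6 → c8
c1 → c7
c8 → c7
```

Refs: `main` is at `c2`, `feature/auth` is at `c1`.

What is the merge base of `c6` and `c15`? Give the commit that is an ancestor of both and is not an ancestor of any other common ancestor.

Ancestors of c6: {c6, c7, c8}.
Ancestors of c15: {c1, c15, c7}.
Common ancestors: {c7}.
The only common ancestor is c7, so it is the merge base.

c7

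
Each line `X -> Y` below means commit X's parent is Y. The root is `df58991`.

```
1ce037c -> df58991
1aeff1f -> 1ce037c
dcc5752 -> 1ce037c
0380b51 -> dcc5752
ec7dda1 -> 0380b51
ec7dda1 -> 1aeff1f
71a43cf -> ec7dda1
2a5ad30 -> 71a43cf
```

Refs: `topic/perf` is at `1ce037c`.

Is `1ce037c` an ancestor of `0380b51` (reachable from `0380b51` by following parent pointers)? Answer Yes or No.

Ancestors of 0380b51 (commits reachable by following parents): {0380b51, 1ce037c, dcc5752, df58991}.
1ce037c is in that set, so it is an ancestor of 0380b51.

Yes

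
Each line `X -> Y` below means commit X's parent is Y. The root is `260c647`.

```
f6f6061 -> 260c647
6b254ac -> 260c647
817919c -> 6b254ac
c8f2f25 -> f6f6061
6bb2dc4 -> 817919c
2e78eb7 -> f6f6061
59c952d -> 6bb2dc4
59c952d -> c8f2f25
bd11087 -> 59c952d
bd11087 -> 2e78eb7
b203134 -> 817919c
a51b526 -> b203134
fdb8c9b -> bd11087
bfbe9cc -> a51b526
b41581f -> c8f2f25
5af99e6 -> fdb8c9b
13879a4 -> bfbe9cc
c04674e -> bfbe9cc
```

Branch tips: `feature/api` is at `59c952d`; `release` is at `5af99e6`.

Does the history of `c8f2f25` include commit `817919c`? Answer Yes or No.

No

Ancestors of c8f2f25: {260c647, c8f2f25, f6f6061}.
817919c is not in that set, so it is not an ancestor of c8f2f25.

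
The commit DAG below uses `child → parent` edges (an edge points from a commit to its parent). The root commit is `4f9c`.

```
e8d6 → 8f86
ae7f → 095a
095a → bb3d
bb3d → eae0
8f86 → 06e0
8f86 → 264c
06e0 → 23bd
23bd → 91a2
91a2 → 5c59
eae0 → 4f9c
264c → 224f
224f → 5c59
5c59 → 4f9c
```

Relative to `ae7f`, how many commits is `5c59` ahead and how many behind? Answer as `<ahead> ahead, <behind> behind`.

Reachable from 5c59: {4f9c, 5c59}.
Reachable from ae7f: {095a, 4f9c, ae7f, bb3d, eae0}.
Only in 5c59's history (ahead): {5c59} — 1.
Only in ae7f's history (behind): {095a, ae7f, bb3d, eae0} — 4.

1 ahead, 4 behind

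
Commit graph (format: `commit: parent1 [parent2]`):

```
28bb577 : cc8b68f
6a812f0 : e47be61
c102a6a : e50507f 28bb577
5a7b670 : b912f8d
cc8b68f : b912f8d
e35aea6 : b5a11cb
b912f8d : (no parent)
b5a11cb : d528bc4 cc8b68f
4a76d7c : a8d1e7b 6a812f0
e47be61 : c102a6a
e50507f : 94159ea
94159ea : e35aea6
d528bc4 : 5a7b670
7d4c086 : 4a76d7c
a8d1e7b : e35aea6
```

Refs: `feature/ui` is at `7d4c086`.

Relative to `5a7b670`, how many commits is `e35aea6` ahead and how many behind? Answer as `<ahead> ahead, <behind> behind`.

4 ahead, 0 behind

Reachable from e35aea6: {5a7b670, b5a11cb, b912f8d, cc8b68f, d528bc4, e35aea6}.
Reachable from 5a7b670: {5a7b670, b912f8d}.
Only in e35aea6's history (ahead): {b5a11cb, cc8b68f, d528bc4, e35aea6} — 4.
Only in 5a7b670's history (behind): {} — 0.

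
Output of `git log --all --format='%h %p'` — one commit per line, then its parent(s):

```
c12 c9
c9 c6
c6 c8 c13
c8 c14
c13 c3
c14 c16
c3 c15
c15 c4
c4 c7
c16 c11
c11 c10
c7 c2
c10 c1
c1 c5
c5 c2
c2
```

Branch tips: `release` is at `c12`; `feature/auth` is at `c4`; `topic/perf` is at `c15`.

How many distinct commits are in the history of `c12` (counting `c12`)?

Walking parent pointers from c12: reachable set = {c1, c10, c11, c12, c13, c14, c15, c16, c2, c3, c4, c5, c6, c7, c8, c9}.
That is 16 commits.

16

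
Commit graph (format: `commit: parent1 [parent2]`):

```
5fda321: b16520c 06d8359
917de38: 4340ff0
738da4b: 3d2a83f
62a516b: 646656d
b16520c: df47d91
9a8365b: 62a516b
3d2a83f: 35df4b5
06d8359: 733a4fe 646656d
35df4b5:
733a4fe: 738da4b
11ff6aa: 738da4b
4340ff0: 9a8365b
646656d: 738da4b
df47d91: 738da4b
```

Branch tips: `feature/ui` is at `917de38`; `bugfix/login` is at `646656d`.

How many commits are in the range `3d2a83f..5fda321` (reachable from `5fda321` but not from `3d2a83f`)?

7

Reachable from 5fda321: {06d8359, 35df4b5, 3d2a83f, 5fda321, 646656d, 733a4fe, 738da4b, b16520c, df47d91}.
Reachable from 3d2a83f: {35df4b5, 3d2a83f}.
In 5fda321's history but not 3d2a83f's: {06d8359, 5fda321, 646656d, 733a4fe, 738da4b, b16520c, df47d91} — 7 commits.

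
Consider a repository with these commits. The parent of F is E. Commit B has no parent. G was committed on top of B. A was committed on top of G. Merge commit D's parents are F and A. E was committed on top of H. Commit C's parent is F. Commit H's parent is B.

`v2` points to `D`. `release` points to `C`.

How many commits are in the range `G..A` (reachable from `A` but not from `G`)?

Reachable from A: {A, B, G}.
Reachable from G: {B, G}.
In A's history but not G's: {A} — 1 commit.

1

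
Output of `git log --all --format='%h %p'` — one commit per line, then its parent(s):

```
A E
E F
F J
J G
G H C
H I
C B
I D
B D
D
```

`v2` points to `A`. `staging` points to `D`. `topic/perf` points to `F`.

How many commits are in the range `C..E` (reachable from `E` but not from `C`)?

Reachable from E: {B, C, D, E, F, G, H, I, J}.
Reachable from C: {B, C, D}.
In E's history but not C's: {E, F, G, H, I, J} — 6 commits.

6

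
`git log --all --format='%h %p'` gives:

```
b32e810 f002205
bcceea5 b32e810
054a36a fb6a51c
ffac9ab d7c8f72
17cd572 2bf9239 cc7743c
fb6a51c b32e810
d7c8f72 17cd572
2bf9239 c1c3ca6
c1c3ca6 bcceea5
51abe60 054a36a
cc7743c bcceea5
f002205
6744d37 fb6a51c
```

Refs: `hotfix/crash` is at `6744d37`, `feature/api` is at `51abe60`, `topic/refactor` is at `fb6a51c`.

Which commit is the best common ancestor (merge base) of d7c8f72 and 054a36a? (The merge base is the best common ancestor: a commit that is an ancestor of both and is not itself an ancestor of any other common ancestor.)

b32e810

Ancestors of d7c8f72: {17cd572, 2bf9239, b32e810, bcceea5, c1c3ca6, cc7743c, d7c8f72, f002205}.
Ancestors of 054a36a: {054a36a, b32e810, f002205, fb6a51c}.
Common ancestors: {b32e810, f002205}.
Among these, b32e810 is not an ancestor of any other common ancestor — it is the merge base.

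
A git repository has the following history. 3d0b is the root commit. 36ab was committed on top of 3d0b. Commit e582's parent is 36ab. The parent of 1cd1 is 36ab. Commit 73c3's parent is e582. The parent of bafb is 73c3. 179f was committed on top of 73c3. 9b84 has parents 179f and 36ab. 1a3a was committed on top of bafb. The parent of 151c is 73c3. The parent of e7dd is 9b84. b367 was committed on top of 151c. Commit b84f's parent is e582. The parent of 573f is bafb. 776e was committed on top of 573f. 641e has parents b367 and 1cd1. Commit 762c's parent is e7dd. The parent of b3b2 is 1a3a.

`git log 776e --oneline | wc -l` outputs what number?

7

Walking parent pointers from 776e: reachable set = {36ab, 3d0b, 573f, 73c3, 776e, bafb, e582}.
That is 7 commits.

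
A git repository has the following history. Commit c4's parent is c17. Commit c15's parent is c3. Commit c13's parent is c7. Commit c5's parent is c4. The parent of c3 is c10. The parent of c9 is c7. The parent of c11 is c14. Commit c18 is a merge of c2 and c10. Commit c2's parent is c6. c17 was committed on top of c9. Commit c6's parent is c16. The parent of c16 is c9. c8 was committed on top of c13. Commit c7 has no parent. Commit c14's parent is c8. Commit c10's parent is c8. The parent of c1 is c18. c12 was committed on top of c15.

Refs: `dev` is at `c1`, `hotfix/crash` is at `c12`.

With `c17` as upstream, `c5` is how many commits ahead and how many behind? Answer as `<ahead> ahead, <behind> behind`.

Reachable from c5: {c17, c4, c5, c7, c9}.
Reachable from c17: {c17, c7, c9}.
Only in c5's history (ahead): {c4, c5} — 2.
Only in c17's history (behind): {} — 0.

2 ahead, 0 behind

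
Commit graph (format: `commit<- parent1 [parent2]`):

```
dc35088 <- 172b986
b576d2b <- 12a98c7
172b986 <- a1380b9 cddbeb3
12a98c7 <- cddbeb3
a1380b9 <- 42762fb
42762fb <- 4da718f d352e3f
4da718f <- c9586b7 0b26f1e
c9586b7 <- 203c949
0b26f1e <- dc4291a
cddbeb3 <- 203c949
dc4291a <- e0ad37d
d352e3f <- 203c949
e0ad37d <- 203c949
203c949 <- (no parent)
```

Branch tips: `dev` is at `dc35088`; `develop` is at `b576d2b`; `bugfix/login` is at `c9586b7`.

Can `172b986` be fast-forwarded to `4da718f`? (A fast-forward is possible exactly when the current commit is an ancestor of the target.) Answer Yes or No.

No

A fast-forward from 172b986 to 4da718f is possible iff 172b986 is an ancestor of 4da718f.
Ancestors of 4da718f: {0b26f1e, 203c949, 4da718f, c9586b7, dc4291a, e0ad37d}.
172b986 is not among them, so fast-forward is not possible.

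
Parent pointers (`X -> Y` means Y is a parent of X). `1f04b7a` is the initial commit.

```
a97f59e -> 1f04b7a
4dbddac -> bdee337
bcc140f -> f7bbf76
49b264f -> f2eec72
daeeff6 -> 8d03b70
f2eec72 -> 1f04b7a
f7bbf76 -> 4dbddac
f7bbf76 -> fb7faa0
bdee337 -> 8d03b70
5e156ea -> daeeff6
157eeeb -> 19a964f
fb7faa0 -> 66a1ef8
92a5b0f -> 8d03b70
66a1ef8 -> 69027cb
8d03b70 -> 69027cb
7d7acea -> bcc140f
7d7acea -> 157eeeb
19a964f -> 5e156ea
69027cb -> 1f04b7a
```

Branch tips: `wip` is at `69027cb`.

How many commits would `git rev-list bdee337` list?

Walking parent pointers from bdee337: reachable set = {1f04b7a, 69027cb, 8d03b70, bdee337}.
That is 4 commits.

4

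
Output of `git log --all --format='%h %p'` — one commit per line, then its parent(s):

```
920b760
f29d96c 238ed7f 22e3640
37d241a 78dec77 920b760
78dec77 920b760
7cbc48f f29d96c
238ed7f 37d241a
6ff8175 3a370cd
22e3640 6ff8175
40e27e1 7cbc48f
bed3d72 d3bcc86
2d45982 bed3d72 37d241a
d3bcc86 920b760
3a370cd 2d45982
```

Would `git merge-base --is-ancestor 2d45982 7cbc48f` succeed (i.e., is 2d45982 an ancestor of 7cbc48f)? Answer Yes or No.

Ancestors of 7cbc48f (commits reachable by following parents): {22e3640, 238ed7f, 2d45982, 37d241a, 3a370cd, 6ff8175, 78dec77, 7cbc48f, 920b760, bed3d72, d3bcc86, f29d96c}.
2d45982 is in that set, so it is an ancestor of 7cbc48f.

Yes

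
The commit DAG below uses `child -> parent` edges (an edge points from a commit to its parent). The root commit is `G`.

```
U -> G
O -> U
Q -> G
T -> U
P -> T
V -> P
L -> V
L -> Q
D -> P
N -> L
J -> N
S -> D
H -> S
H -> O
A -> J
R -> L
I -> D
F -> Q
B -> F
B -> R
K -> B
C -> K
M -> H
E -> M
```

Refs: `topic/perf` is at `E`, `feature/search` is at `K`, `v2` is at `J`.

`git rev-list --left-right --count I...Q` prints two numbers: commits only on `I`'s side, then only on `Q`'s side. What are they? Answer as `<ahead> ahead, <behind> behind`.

5 ahead, 1 behind

Reachable from I: {D, G, I, P, T, U}.
Reachable from Q: {G, Q}.
Only in I's history (ahead): {D, I, P, T, U} — 5.
Only in Q's history (behind): {Q} — 1.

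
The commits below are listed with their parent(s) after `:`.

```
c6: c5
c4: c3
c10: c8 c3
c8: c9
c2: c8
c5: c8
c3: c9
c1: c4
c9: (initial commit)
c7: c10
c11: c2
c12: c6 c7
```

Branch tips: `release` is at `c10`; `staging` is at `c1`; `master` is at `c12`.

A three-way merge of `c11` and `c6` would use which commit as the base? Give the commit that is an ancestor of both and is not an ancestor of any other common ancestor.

Ancestors of c11: {c11, c2, c8, c9}.
Ancestors of c6: {c5, c6, c8, c9}.
Common ancestors: {c8, c9}.
Among these, c8 is not an ancestor of any other common ancestor — it is the merge base.

c8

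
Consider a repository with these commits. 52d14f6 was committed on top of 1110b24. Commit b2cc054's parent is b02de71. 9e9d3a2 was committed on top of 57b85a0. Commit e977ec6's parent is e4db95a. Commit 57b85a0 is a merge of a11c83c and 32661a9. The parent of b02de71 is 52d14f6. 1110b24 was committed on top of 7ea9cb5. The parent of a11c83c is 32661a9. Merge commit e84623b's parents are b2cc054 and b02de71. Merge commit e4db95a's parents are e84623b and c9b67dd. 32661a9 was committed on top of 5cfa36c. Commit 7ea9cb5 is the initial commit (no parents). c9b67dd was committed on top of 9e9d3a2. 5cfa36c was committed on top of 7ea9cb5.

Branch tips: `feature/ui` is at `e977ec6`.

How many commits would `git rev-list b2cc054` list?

5

Walking parent pointers from b2cc054: reachable set = {1110b24, 52d14f6, 7ea9cb5, b02de71, b2cc054}.
That is 5 commits.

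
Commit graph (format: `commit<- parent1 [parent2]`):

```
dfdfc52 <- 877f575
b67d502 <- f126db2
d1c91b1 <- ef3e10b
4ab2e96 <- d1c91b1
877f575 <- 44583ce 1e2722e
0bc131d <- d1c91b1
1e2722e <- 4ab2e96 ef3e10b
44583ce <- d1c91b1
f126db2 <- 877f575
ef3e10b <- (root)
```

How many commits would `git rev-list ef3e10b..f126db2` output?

6

Reachable from f126db2: {1e2722e, 44583ce, 4ab2e96, 877f575, d1c91b1, ef3e10b, f126db2}.
Reachable from ef3e10b: {ef3e10b}.
In f126db2's history but not ef3e10b's: {1e2722e, 44583ce, 4ab2e96, 877f575, d1c91b1, f126db2} — 6 commits.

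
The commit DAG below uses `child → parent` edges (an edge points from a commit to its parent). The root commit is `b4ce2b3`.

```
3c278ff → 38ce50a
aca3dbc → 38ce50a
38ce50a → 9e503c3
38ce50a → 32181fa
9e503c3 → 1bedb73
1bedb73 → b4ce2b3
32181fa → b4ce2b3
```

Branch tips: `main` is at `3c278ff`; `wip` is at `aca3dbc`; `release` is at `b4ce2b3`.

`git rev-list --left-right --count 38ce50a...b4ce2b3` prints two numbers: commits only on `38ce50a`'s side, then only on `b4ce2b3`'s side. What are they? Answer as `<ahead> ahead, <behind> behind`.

Reachable from 38ce50a: {1bedb73, 32181fa, 38ce50a, 9e503c3, b4ce2b3}.
Reachable from b4ce2b3: {b4ce2b3}.
Only in 38ce50a's history (ahead): {1bedb73, 32181fa, 38ce50a, 9e503c3} — 4.
Only in b4ce2b3's history (behind): {} — 0.

4 ahead, 0 behind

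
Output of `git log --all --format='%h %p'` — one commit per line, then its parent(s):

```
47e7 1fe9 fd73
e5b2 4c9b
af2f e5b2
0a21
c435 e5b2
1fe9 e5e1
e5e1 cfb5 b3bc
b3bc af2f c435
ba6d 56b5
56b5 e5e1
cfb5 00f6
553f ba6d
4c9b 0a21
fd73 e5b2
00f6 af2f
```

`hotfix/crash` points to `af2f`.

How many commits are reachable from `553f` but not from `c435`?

8

Reachable from 553f: {00f6, 0a21, 4c9b, 553f, 56b5, af2f, b3bc, ba6d, c435, cfb5, e5b2, e5e1}.
Reachable from c435: {0a21, 4c9b, c435, e5b2}.
In 553f's history but not c435's: {00f6, 553f, 56b5, af2f, b3bc, ba6d, cfb5, e5e1} — 8 commits.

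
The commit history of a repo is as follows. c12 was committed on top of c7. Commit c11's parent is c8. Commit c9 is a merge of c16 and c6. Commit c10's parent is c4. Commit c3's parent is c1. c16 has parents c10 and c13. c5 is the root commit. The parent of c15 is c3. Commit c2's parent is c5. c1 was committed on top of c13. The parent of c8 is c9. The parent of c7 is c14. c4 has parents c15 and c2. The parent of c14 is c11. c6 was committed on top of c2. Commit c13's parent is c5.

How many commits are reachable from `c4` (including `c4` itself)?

Walking parent pointers from c4: reachable set = {c1, c13, c15, c2, c3, c4, c5}.
That is 7 commits.

7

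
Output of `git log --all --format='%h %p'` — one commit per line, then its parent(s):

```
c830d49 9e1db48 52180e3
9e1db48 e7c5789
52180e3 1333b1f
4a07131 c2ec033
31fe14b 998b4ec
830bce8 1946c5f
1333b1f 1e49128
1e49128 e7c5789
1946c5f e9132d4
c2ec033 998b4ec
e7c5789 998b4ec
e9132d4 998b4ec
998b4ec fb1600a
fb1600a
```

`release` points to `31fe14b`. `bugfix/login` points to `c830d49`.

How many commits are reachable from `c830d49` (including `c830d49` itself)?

Walking parent pointers from c830d49: reachable set = {1333b1f, 1e49128, 52180e3, 998b4ec, 9e1db48, c830d49, e7c5789, fb1600a}.
That is 8 commits.

8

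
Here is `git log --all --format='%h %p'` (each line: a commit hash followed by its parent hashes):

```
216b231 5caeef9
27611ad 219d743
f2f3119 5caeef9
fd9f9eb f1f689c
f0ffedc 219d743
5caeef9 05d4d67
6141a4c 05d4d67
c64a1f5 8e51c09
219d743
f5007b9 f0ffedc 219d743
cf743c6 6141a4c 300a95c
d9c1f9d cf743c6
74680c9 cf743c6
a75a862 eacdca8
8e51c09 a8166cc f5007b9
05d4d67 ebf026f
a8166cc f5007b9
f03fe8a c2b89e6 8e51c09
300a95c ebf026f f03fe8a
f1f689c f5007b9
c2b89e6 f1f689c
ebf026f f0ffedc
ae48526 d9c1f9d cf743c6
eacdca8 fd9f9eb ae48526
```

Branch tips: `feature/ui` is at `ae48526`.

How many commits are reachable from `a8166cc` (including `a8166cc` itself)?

Walking parent pointers from a8166cc: reachable set = {219d743, a8166cc, f0ffedc, f5007b9}.
That is 4 commits.

4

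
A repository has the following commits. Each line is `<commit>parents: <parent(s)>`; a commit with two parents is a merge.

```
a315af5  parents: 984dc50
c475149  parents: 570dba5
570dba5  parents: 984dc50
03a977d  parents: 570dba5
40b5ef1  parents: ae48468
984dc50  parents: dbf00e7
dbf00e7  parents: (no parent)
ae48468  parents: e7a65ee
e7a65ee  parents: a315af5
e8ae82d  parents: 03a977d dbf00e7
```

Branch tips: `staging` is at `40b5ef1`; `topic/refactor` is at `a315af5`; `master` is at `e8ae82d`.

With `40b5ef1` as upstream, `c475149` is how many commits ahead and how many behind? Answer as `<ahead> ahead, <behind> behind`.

2 ahead, 4 behind

Reachable from c475149: {570dba5, 984dc50, c475149, dbf00e7}.
Reachable from 40b5ef1: {40b5ef1, 984dc50, a315af5, ae48468, dbf00e7, e7a65ee}.
Only in c475149's history (ahead): {570dba5, c475149} — 2.
Only in 40b5ef1's history (behind): {40b5ef1, a315af5, ae48468, e7a65ee} — 4.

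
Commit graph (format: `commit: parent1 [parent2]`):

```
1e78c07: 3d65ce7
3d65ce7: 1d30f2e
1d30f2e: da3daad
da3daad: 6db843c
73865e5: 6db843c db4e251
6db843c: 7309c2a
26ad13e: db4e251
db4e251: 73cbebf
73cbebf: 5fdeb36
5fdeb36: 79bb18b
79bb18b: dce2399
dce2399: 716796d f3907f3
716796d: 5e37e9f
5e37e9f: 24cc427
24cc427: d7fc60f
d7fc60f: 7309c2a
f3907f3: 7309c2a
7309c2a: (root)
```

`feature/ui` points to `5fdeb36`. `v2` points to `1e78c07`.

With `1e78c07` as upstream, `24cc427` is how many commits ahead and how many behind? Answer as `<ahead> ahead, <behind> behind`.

2 ahead, 5 behind

Reachable from 24cc427: {24cc427, 7309c2a, d7fc60f}.
Reachable from 1e78c07: {1d30f2e, 1e78c07, 3d65ce7, 6db843c, 7309c2a, da3daad}.
Only in 24cc427's history (ahead): {24cc427, d7fc60f} — 2.
Only in 1e78c07's history (behind): {1d30f2e, 1e78c07, 3d65ce7, 6db843c, da3daad} — 5.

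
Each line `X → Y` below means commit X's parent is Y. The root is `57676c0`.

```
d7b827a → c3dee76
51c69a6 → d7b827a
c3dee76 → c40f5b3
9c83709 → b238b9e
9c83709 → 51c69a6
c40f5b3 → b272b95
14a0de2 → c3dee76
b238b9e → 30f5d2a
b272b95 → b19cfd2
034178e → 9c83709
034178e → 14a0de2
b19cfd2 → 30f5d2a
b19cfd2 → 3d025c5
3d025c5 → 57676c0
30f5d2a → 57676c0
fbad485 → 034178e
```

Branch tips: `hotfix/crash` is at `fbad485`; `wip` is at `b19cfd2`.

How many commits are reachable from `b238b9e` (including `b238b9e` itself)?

Walking parent pointers from b238b9e: reachable set = {30f5d2a, 57676c0, b238b9e}.
That is 3 commits.

3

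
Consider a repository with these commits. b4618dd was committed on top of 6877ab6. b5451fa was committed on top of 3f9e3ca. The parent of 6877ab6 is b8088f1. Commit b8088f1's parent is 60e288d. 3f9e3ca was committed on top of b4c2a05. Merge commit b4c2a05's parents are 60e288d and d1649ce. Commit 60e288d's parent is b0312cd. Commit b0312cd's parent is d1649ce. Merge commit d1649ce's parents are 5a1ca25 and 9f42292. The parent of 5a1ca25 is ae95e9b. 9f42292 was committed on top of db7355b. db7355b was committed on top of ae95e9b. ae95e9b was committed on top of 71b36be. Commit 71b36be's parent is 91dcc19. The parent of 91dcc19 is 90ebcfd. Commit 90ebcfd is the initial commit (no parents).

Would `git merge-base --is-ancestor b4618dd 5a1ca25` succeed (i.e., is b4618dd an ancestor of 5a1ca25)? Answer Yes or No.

No

Ancestors of 5a1ca25: {5a1ca25, 71b36be, 90ebcfd, 91dcc19, ae95e9b}.
b4618dd is not in that set, so it is not an ancestor of 5a1ca25.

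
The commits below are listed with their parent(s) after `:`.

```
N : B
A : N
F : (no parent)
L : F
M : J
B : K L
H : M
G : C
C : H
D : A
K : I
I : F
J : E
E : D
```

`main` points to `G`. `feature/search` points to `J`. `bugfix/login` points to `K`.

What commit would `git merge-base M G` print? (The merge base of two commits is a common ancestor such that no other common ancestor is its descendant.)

Ancestors of M: {A, B, D, E, F, I, J, K, L, M, N}.
Ancestors of G: {A, B, C, D, E, F, G, H, I, J, K, L, M, N}.
Common ancestors: {A, B, D, E, F, I, J, K, L, M, N}.
Among these, M is not an ancestor of any other common ancestor — it is the merge base.

M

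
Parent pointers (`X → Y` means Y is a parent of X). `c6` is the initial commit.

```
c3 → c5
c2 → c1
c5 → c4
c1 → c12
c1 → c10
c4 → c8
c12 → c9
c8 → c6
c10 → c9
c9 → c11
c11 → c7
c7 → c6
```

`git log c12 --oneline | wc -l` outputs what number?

Walking parent pointers from c12: reachable set = {c11, c12, c6, c7, c9}.
That is 5 commits.

5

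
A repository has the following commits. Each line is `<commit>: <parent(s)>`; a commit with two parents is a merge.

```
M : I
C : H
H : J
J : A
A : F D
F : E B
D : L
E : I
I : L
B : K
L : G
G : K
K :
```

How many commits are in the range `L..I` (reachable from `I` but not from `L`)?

1

Reachable from I: {G, I, K, L}.
Reachable from L: {G, K, L}.
In I's history but not L's: {I} — 1 commit.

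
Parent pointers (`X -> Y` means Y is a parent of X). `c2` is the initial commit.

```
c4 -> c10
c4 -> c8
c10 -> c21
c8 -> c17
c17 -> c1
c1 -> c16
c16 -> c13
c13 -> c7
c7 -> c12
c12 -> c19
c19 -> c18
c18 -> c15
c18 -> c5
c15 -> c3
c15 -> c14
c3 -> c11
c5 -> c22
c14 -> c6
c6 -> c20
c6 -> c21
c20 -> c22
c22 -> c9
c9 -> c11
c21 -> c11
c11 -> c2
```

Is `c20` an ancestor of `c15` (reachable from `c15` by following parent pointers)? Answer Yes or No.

Yes

Ancestors of c15 (commits reachable by following parents): {c11, c14, c15, c2, c20, c21, c22, c3, c6, c9}.
c20 is in that set, so it is an ancestor of c15.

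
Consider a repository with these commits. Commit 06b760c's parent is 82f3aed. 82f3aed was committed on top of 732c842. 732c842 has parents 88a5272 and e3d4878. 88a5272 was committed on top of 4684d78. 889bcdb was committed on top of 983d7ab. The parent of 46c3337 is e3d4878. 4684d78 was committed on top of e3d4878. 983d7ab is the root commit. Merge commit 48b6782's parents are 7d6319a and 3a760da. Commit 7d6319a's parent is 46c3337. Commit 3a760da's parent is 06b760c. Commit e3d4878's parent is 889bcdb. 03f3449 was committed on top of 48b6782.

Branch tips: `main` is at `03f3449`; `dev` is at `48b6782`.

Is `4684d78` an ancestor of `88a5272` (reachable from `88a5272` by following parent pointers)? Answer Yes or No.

Ancestors of 88a5272 (commits reachable by following parents): {4684d78, 889bcdb, 88a5272, 983d7ab, e3d4878}.
4684d78 is in that set, so it is an ancestor of 88a5272.

Yes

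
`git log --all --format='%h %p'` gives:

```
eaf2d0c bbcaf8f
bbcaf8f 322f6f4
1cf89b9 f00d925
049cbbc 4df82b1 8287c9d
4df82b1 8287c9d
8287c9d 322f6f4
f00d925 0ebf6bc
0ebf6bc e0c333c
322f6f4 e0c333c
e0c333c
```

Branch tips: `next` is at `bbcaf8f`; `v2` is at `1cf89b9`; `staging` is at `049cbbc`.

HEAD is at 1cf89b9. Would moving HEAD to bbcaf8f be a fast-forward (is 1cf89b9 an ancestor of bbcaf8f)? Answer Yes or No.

A fast-forward from 1cf89b9 to bbcaf8f is possible iff 1cf89b9 is an ancestor of bbcaf8f.
Ancestors of bbcaf8f: {322f6f4, bbcaf8f, e0c333c}.
1cf89b9 is not among them, so fast-forward is not possible.

No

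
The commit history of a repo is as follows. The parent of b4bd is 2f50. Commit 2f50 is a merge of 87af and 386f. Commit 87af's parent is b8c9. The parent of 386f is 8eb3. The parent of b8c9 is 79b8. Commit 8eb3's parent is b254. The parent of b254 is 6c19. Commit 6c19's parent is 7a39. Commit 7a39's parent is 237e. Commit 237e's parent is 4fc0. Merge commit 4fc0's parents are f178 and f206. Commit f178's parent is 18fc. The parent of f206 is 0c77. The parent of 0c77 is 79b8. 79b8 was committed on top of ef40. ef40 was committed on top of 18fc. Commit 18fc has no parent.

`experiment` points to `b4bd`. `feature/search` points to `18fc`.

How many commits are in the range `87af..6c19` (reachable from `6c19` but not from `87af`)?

7

Reachable from 6c19: {0c77, 18fc, 237e, 4fc0, 6c19, 79b8, 7a39, ef40, f178, f206}.
Reachable from 87af: {18fc, 79b8, 87af, b8c9, ef40}.
In 6c19's history but not 87af's: {0c77, 237e, 4fc0, 6c19, 7a39, f178, f206} — 7 commits.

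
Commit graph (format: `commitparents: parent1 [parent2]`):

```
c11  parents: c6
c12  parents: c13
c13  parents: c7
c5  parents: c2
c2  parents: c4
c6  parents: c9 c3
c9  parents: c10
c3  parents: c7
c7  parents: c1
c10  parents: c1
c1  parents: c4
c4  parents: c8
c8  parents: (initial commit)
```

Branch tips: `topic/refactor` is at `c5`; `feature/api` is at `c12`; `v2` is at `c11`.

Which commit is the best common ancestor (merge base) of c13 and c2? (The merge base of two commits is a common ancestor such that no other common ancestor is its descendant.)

c4

Ancestors of c13: {c1, c13, c4, c7, c8}.
Ancestors of c2: {c2, c4, c8}.
Common ancestors: {c4, c8}.
Among these, c4 is not an ancestor of any other common ancestor — it is the merge base.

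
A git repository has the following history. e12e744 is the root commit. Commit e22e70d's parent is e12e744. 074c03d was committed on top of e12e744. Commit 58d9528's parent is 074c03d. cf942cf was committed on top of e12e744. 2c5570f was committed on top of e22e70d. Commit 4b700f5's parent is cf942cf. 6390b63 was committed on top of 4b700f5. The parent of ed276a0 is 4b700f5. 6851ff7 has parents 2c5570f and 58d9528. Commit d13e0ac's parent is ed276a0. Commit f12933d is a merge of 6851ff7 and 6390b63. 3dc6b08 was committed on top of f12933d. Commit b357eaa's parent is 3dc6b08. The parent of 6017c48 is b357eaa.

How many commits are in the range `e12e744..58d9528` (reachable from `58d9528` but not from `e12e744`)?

2

Reachable from 58d9528: {074c03d, 58d9528, e12e744}.
Reachable from e12e744: {e12e744}.
In 58d9528's history but not e12e744's: {074c03d, 58d9528} — 2 commits.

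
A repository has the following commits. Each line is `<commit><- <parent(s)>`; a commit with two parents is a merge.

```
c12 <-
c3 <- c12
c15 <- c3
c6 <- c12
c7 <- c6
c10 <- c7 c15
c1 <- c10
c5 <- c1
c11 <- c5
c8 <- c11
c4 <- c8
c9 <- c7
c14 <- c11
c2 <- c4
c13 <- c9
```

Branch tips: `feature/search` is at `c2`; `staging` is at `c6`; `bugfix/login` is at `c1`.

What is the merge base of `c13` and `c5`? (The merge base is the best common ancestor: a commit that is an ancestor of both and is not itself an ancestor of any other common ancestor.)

Ancestors of c13: {c12, c13, c6, c7, c9}.
Ancestors of c5: {c1, c10, c12, c15, c3, c5, c6, c7}.
Common ancestors: {c12, c6, c7}.
Among these, c7 is not an ancestor of any other common ancestor — it is the merge base.

c7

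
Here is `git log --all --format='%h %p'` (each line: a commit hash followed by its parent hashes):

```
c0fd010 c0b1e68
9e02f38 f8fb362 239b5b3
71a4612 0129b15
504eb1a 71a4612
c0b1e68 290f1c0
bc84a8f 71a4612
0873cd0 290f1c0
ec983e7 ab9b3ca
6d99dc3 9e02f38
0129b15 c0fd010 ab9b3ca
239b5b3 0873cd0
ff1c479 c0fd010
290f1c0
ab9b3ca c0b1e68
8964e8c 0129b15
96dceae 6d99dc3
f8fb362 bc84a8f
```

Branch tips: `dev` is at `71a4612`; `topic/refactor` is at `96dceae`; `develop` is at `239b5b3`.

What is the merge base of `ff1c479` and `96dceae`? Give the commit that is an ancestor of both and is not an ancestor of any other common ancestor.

Ancestors of ff1c479: {290f1c0, c0b1e68, c0fd010, ff1c479}.
Ancestors of 96dceae: {0129b15, 0873cd0, 239b5b3, 290f1c0, 6d99dc3, 71a4612, 96dceae, 9e02f38, ab9b3ca, bc84a8f, c0b1e68, c0fd010, f8fb362}.
Common ancestors: {290f1c0, c0b1e68, c0fd010}.
Among these, c0fd010 is not an ancestor of any other common ancestor — it is the merge base.

c0fd010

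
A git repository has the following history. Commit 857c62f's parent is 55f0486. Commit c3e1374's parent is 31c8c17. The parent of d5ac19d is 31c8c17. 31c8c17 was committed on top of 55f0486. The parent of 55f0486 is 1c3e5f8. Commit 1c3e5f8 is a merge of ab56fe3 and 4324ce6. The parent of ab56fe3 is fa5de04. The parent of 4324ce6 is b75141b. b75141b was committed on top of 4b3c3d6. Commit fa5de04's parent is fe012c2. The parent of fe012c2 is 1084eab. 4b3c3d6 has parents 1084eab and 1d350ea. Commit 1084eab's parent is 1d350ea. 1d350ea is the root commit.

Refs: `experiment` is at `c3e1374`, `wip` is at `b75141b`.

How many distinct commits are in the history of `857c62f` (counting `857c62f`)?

11

Walking parent pointers from 857c62f: reachable set = {1084eab, 1c3e5f8, 1d350ea, 4324ce6, 4b3c3d6, 55f0486, 857c62f, ab56fe3, b75141b, fa5de04, fe012c2}.
That is 11 commits.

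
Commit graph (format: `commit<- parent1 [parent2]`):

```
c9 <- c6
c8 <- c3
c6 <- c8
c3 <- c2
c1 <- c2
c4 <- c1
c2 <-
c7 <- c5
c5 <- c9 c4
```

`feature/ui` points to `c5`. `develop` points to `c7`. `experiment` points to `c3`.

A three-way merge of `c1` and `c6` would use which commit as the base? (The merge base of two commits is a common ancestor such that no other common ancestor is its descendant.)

Ancestors of c1: {c1, c2}.
Ancestors of c6: {c2, c3, c6, c8}.
Common ancestors: {c2}.
The only common ancestor is c2, so it is the merge base.

c2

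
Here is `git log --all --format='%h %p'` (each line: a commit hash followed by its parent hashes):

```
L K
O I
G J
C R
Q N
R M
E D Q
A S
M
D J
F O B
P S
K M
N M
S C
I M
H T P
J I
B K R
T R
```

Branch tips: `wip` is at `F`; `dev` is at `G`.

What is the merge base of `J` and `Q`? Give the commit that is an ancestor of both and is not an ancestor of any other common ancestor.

Ancestors of J: {I, J, M}.
Ancestors of Q: {M, N, Q}.
Common ancestors: {M}.
The only common ancestor is M, so it is the merge base.

M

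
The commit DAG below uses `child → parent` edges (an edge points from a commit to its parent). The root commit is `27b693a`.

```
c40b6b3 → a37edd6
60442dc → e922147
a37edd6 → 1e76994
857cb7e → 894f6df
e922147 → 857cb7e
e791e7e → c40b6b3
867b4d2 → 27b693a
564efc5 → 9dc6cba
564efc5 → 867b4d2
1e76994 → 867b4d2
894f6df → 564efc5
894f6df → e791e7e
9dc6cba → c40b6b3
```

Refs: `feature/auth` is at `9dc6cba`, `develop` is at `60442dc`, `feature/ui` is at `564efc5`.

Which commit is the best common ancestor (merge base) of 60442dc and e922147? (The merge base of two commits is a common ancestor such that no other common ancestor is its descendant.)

Ancestors of 60442dc: {1e76994, 27b693a, 564efc5, 60442dc, 857cb7e, 867b4d2, 894f6df, 9dc6cba, a37edd6, c40b6b3, e791e7e, e922147}.
Ancestors of e922147: {1e76994, 27b693a, 564efc5, 857cb7e, 867b4d2, 894f6df, 9dc6cba, a37edd6, c40b6b3, e791e7e, e922147}.
Common ancestors: {1e76994, 27b693a, 564efc5, 857cb7e, 867b4d2, 894f6df, 9dc6cba, a37edd6, c40b6b3, e791e7e, e922147}.
Among these, e922147 is not an ancestor of any other common ancestor — it is the merge base.

e922147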